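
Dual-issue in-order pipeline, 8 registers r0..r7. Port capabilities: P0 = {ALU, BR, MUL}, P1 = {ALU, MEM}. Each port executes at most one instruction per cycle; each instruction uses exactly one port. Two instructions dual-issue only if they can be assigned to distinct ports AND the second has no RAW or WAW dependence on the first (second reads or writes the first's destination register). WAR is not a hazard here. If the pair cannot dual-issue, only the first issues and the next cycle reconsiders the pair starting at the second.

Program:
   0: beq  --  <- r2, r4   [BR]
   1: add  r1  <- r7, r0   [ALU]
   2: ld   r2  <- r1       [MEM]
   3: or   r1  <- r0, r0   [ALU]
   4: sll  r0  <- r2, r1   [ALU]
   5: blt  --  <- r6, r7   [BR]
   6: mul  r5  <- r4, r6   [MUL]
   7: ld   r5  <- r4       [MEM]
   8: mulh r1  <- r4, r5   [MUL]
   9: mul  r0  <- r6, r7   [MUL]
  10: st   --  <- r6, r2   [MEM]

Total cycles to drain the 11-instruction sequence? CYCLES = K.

CYCLES = 7

#0 head=0: beq.BR/add.ALU i0&i1 2-wide
#1 head=2: ld.MEM/or.ALU i2&i3 2-wide
#2 head=4: sll.ALU/blt.BR i4&i5 2-wide
#3 head=6: mul.MUL i6 WAW r5
#4 head=7: ld.MEM i7 RAW r5
#5 head=8: mulh.MUL i8 no-port MUL/MUL
#6 head=9: mul.MUL/st.MEM i9&i10 2-wide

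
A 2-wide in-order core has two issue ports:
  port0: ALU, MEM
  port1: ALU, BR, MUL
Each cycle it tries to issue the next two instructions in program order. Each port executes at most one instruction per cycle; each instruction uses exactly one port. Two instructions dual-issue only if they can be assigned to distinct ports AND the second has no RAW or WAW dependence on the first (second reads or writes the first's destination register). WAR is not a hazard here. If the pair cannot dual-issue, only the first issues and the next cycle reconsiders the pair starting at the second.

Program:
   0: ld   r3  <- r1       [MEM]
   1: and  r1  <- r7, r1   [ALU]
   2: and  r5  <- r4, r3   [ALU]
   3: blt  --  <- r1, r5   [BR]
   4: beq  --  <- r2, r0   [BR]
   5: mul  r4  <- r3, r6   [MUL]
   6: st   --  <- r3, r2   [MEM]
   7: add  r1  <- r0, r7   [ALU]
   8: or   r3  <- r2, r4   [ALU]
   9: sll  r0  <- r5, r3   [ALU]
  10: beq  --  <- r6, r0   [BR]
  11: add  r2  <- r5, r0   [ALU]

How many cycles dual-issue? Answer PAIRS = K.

PAIRS = 4

0. ld.MEM and.ALU @i0/i1  | dual
1. and.ALU @i2  | RAW r5
2. blt.BR @i3  | no-port BR/BR
3. beq.BR @i4  | no-port BR/MUL
4. mul.MUL st.MEM @i5/i6  | dual
5. add.ALU or.ALU @i7/i8  | dual
6. sll.ALU @i9  | RAW r0
7. beq.BR add.ALU @i10/i11  | dual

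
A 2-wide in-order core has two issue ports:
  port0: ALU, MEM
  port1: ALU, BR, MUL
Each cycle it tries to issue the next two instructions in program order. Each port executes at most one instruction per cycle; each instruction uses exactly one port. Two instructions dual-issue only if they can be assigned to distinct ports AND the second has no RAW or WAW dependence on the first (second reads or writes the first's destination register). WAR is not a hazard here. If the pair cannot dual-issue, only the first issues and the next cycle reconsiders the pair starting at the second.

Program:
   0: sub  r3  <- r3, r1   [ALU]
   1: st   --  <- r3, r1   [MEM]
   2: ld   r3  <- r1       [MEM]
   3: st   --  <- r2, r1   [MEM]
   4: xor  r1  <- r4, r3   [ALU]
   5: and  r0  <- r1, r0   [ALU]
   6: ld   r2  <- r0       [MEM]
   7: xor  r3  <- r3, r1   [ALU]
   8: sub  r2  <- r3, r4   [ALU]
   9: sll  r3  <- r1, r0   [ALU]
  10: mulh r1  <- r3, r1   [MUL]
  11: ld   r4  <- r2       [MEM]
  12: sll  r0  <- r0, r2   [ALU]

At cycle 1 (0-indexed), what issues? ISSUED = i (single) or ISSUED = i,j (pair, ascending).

t=0 i0:sub.ALU ; RAW r3
t=1 i1:st.MEM ; no-port MEM/MEM
t=2 i2:ld.MEM ; no-port MEM/MEM
t=3 i3,i4:st.MEM+xor.ALU ; pair
t=4 i5:and.ALU ; RAW r0
t=5 i6,i7:ld.MEM+xor.ALU ; pair
t=6 i8,i9:sub.ALU+sll.ALU ; pair
t=7 i10,i11:mulh.MUL+ld.MEM ; pair
t=8 i12:sll.ALU ; tail

ISSUED = 1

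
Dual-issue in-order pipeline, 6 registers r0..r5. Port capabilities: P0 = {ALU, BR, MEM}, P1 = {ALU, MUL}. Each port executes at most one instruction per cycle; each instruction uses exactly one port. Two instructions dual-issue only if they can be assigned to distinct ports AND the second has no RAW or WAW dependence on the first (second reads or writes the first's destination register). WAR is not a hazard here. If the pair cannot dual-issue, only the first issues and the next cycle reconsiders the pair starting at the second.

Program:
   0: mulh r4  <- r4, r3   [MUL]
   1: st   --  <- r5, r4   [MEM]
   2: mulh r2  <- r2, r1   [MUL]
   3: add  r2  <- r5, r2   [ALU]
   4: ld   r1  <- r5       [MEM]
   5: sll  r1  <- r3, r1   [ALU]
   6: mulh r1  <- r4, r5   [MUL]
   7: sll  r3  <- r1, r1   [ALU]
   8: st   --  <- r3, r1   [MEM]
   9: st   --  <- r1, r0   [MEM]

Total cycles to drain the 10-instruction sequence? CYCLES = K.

CYCLES = 8

t=0 i0:mulh ; RAW r4
t=1 i1,i2:st/mulh ; 2-wide
t=2 i3,i4:add/ld ; 2-wide
t=3 i5:sll ; WAW r1
t=4 i6:mulh ; RAW r1
t=5 i7:sll ; RAW r3
t=6 i8:st ; no-port MEM/MEM
t=7 i9:st ; tail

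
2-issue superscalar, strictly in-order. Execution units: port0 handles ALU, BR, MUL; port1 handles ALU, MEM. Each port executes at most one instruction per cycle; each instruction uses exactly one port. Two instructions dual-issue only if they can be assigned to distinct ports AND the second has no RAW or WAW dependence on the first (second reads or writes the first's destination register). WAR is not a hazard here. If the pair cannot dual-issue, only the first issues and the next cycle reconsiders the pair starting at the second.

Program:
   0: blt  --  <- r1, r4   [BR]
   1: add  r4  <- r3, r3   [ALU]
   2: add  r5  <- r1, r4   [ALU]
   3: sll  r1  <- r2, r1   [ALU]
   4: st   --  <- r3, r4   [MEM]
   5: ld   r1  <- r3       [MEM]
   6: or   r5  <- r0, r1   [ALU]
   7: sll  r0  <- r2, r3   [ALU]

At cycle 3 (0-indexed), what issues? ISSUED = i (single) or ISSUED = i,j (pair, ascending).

ISSUED = 5

  cy0 -> i0+i1 (blt+add) dual
  cy1 -> i2+i3 (add+sll) dual
  cy2 -> i4 (st) no-port MEM/MEM
  cy3 -> i5 (ld) RAW r1
  cy4 -> i6+i7 (or+sll) dual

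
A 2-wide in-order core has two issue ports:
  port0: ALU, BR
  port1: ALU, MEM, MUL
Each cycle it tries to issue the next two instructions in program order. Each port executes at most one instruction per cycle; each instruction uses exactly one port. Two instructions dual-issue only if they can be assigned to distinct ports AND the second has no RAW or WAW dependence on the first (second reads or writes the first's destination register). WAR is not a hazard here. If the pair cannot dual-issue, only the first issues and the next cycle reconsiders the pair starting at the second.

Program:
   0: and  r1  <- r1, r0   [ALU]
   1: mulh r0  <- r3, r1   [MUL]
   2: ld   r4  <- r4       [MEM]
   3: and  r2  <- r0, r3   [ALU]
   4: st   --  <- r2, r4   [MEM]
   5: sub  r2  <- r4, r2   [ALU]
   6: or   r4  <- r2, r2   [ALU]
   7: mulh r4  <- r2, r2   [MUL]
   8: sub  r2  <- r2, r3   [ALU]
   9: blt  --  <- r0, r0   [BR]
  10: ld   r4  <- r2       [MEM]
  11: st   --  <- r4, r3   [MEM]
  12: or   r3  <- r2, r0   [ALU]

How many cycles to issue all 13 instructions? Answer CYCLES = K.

  cy0 -> i0 (and.ALU) RAW r1
  cy1 -> i1 (mulh.MUL) no-port MUL/MEM
  cy2 -> i2/i3 (ld.MEM+and.ALU) 2-wide
  cy3 -> i4/i5 (st.MEM+sub.ALU) 2-wide
  cy4 -> i6 (or.ALU) WAW r4
  cy5 -> i7/i8 (mulh.MUL+sub.ALU) 2-wide
  cy6 -> i9/i10 (blt.BR+ld.MEM) 2-wide
  cy7 -> i11/i12 (st.MEM+or.ALU) 2-wide

CYCLES = 8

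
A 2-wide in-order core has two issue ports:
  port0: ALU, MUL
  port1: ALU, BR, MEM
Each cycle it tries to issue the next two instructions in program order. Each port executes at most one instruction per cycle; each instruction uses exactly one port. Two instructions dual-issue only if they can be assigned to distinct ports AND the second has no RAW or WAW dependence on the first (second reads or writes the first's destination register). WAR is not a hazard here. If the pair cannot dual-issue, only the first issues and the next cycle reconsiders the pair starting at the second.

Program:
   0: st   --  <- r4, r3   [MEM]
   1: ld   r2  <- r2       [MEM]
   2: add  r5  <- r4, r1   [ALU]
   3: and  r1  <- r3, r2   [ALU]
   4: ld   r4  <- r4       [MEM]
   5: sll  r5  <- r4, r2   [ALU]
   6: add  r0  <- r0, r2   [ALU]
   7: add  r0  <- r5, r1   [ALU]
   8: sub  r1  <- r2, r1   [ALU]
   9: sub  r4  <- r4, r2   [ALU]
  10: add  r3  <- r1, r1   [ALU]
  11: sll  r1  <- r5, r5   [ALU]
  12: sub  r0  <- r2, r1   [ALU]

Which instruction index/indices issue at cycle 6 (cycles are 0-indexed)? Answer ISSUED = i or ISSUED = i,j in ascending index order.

0. st.MEM @i0  | no-port MEM/MEM
1. ld.MEM/add.ALU @i1/i2  | dual
2. and.ALU/ld.MEM @i3/i4  | dual
3. sll.ALU/add.ALU @i5/i6  | dual
4. add.ALU/sub.ALU @i7/i8  | dual
5. sub.ALU/add.ALU @i9/i10  | dual
6. sll.ALU @i11  | RAW r1
7. sub.ALU @i12  | tail

ISSUED = 11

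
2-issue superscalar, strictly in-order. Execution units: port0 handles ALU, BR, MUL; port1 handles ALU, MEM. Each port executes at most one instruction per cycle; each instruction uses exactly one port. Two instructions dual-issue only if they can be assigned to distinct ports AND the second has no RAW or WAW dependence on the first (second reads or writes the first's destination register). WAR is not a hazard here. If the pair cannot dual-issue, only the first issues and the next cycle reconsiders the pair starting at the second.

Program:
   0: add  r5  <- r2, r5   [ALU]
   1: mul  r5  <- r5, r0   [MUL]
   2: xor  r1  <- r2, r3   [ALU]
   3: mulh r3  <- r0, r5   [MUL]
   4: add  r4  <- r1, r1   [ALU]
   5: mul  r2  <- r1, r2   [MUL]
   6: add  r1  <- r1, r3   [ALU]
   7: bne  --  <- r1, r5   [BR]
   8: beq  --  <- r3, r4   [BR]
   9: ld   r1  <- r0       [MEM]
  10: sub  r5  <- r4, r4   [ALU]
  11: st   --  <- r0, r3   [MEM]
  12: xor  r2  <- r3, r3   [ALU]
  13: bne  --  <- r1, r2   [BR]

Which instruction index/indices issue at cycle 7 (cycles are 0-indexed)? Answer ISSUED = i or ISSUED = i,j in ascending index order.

[0] i0  add  -- RAW+WAW r5
[1] i1/i2  mul+xor  -- pair
[2] i3/i4  mulh+add  -- pair
[3] i5/i6  mul+add  -- pair
[4] i7  bne  -- no-port BR/BR
[5] i8/i9  beq+ld  -- pair
[6] i10/i11  sub+st  -- pair
[7] i12  xor  -- RAW r2
[8] i13  bne  -- tail

ISSUED = 12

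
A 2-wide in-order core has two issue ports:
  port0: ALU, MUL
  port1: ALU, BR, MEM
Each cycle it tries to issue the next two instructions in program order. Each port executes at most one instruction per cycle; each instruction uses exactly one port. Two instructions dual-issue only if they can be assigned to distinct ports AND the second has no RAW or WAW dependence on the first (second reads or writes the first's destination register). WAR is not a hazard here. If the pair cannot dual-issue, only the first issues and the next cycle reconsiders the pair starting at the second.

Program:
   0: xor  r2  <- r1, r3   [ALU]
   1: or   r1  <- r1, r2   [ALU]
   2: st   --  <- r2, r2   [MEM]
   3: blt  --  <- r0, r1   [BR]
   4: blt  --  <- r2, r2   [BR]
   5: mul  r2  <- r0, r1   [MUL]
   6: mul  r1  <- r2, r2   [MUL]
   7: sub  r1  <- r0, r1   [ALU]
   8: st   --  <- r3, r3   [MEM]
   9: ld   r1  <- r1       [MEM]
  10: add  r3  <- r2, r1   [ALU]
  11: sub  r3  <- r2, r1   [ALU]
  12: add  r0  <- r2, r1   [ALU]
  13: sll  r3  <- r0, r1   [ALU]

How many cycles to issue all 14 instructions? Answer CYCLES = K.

CYCLES = 10

  cy0 -> i0 (xor.ALU) RAW r2
  cy1 -> i1+i2 (or.ALU;st.MEM) 2-wide
  cy2 -> i3 (blt.BR) no-port BR/BR
  cy3 -> i4+i5 (blt.BR;mul.MUL) 2-wide
  cy4 -> i6 (mul.MUL) RAW+WAW r1
  cy5 -> i7+i8 (sub.ALU;st.MEM) 2-wide
  cy6 -> i9 (ld.MEM) RAW r1
  cy7 -> i10 (add.ALU) WAW r3
  cy8 -> i11+i12 (sub.ALU;add.ALU) 2-wide
  cy9 -> i13 (sll.ALU) tail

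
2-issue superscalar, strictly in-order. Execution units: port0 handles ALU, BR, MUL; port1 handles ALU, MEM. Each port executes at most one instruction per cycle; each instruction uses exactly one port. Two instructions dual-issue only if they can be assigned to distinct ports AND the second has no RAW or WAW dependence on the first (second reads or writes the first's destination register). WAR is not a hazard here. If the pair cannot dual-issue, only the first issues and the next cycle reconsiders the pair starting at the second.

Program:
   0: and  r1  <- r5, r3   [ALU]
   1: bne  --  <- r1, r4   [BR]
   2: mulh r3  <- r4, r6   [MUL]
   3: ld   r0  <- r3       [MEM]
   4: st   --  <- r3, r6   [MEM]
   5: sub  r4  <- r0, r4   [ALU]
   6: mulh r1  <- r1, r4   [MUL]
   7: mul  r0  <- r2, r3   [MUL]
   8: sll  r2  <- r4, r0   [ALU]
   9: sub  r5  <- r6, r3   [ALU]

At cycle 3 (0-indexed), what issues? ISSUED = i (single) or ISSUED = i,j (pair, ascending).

ISSUED = 3

  cy0 -> i0 (and.ALU) RAW r1
  cy1 -> i1 (bne.BR) no-port BR/MUL
  cy2 -> i2 (mulh.MUL) RAW r3
  cy3 -> i3 (ld.MEM) no-port MEM/MEM
  cy4 -> i4+i5 (st.MEM;sub.ALU) dual
  cy5 -> i6 (mulh.MUL) no-port MUL/MUL
  cy6 -> i7 (mul.MUL) RAW r0
  cy7 -> i8+i9 (sll.ALU;sub.ALU) dual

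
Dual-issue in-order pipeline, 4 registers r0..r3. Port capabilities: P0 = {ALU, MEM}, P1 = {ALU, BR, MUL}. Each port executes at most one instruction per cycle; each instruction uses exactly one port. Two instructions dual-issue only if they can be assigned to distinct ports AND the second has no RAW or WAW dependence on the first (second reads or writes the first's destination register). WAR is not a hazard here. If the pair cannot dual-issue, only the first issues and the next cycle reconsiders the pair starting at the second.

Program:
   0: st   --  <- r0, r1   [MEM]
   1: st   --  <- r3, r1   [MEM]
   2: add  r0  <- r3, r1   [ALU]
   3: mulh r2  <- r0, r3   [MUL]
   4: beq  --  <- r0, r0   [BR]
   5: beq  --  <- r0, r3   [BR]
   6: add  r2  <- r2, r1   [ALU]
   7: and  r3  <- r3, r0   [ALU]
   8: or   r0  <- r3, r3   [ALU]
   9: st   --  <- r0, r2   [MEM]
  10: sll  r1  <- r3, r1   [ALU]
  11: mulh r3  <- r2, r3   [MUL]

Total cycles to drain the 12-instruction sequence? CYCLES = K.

#0 head=0: st i0 no-port MEM/MEM
#1 head=1: st add i1+i2 2-wide
#2 head=3: mulh i3 no-port MUL/BR
#3 head=4: beq i4 no-port BR/BR
#4 head=5: beq add i5+i6 2-wide
#5 head=7: and i7 RAW r3
#6 head=8: or i8 RAW r0
#7 head=9: st sll i9+i10 2-wide
#8 head=11: mulh i11 tail

CYCLES = 9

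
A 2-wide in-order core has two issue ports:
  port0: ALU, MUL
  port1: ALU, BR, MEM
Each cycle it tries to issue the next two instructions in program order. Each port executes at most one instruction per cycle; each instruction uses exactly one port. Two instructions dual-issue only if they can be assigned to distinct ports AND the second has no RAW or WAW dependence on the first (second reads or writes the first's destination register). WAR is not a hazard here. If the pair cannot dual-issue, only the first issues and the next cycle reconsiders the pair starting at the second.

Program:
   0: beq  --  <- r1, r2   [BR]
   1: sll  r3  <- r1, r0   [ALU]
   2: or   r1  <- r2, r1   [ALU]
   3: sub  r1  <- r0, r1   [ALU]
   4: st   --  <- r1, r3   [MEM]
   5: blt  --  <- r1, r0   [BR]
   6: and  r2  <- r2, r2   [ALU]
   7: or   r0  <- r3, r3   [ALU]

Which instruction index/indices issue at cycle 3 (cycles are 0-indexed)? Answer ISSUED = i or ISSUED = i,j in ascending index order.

0. beq.BR+sll.ALU @i0,i1  | pair
1. or.ALU @i2  | RAW+WAW r1
2. sub.ALU @i3  | RAW r1
3. st.MEM @i4  | no-port MEM/BR
4. blt.BR+and.ALU @i5,i6  | pair
5. or.ALU @i7  | tail

ISSUED = 4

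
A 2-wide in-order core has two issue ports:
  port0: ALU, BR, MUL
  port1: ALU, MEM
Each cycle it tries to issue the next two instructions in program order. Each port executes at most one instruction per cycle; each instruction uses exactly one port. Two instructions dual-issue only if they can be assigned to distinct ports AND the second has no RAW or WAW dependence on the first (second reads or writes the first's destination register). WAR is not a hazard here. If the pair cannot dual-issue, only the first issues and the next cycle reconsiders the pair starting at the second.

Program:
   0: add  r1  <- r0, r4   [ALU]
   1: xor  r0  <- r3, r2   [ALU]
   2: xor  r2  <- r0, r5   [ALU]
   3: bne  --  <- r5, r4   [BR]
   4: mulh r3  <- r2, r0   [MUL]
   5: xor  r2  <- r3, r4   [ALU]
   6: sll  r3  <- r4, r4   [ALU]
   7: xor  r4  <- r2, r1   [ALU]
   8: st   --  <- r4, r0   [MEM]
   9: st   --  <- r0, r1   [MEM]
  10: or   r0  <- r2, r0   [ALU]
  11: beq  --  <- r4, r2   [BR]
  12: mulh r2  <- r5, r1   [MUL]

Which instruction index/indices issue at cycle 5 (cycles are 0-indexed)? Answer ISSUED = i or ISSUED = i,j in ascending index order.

ISSUED = 8

#0 head=0: add.ALU/xor.ALU i0/i1 2-wide
#1 head=2: xor.ALU/bne.BR i2/i3 2-wide
#2 head=4: mulh.MUL i4 RAW r3
#3 head=5: xor.ALU/sll.ALU i5/i6 2-wide
#4 head=7: xor.ALU i7 RAW r4
#5 head=8: st.MEM i8 no-port MEM/MEM
#6 head=9: st.MEM/or.ALU i9/i10 2-wide
#7 head=11: beq.BR i11 no-port BR/MUL
#8 head=12: mulh.MUL i12 tail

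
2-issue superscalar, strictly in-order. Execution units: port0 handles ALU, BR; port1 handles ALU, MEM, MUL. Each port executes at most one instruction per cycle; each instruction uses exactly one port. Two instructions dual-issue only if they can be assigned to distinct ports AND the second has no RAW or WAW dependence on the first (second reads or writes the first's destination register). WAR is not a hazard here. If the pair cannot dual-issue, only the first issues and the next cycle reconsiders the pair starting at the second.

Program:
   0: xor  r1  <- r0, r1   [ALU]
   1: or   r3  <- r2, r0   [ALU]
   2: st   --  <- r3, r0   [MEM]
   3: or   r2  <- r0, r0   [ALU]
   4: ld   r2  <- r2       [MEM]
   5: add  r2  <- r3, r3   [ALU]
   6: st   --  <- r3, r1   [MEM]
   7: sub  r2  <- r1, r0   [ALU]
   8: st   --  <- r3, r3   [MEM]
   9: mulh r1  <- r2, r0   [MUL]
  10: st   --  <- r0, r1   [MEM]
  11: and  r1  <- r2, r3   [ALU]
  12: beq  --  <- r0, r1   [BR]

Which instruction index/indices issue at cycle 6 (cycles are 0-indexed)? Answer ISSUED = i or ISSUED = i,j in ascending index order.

ISSUED = 10,11

#0 head=0: xor;or i0/i1 dual
#1 head=2: st;or i2/i3 dual
#2 head=4: ld i4 WAW r2
#3 head=5: add;st i5/i6 dual
#4 head=7: sub;st i7/i8 dual
#5 head=9: mulh i9 no-port MUL/MEM
#6 head=10: st;and i10/i11 dual
#7 head=12: beq i12 tail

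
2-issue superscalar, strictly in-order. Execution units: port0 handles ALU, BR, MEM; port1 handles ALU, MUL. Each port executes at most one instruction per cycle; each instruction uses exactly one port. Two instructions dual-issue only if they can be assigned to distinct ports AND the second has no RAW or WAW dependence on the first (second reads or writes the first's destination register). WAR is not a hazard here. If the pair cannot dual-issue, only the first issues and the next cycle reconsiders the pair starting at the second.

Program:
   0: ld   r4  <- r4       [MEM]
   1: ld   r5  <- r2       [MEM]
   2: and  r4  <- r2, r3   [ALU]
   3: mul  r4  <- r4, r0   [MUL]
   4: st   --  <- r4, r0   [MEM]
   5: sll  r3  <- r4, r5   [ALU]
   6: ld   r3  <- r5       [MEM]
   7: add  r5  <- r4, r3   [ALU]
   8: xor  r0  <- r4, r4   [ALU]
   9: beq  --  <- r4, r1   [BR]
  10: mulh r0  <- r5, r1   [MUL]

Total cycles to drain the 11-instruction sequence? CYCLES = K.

CYCLES = 7

[0] i0  ld.MEM  -- no-port MEM/MEM
[1] i1&i2  ld.MEM/and.ALU  -- 2-wide
[2] i3  mul.MUL  -- RAW r4
[3] i4&i5  st.MEM/sll.ALU  -- 2-wide
[4] i6  ld.MEM  -- RAW r3
[5] i7&i8  add.ALU/xor.ALU  -- 2-wide
[6] i9&i10  beq.BR/mulh.MUL  -- 2-wide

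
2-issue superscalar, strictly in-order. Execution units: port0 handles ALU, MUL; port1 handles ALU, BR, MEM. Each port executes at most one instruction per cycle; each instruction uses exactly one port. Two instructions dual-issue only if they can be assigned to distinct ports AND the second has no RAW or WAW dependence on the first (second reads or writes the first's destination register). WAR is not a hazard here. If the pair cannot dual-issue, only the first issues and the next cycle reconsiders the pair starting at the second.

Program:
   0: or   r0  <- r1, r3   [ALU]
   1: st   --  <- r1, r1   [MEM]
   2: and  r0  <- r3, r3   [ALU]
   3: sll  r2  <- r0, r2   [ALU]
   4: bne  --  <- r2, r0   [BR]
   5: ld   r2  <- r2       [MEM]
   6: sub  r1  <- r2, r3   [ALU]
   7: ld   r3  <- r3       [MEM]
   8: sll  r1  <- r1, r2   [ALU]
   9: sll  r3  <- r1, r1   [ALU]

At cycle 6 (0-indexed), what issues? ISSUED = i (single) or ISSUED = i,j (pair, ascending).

[0] i0,i1  or;st  -- dual
[1] i2  and  -- RAW r0
[2] i3  sll  -- RAW r2
[3] i4  bne  -- no-port BR/MEM
[4] i5  ld  -- RAW r2
[5] i6,i7  sub;ld  -- dual
[6] i8  sll  -- RAW r1
[7] i9  sll  -- tail

ISSUED = 8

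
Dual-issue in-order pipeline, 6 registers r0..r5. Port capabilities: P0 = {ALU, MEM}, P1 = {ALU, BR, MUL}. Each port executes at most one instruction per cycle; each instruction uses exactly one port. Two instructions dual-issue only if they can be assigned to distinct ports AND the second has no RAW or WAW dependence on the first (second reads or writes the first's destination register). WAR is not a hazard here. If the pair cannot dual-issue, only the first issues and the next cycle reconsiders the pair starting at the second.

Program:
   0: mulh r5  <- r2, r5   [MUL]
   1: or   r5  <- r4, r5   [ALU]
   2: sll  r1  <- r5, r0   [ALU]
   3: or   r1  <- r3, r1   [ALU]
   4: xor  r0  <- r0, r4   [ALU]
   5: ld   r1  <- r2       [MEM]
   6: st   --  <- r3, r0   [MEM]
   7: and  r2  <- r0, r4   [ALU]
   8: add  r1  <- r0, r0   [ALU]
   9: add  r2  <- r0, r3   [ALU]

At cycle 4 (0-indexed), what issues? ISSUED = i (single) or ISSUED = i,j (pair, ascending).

ISSUED = 5

  cy0 -> i0 (mulh) RAW+WAW r5
  cy1 -> i1 (or) RAW r5
  cy2 -> i2 (sll) RAW+WAW r1
  cy3 -> i3/i4 (or+xor) 2-wide
  cy4 -> i5 (ld) no-port MEM/MEM
  cy5 -> i6/i7 (st+and) 2-wide
  cy6 -> i8/i9 (add+add) 2-wide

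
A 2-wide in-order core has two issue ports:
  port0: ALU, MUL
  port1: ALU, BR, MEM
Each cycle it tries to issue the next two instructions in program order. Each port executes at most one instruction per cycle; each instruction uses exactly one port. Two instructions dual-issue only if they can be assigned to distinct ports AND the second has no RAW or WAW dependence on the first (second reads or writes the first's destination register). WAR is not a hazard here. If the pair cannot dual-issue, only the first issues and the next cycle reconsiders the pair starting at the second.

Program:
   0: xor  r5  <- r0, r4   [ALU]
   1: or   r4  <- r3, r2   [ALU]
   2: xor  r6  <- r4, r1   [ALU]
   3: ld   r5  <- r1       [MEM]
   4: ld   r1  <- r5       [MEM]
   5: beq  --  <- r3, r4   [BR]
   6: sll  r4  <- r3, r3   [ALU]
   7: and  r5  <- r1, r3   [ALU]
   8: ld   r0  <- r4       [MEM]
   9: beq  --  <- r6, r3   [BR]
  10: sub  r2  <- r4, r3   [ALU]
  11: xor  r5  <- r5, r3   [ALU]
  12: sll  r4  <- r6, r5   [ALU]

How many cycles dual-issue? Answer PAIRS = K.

PAIRS = 5

  cy0 -> i0&i1 (xor.ALU or.ALU) 2-wide
  cy1 -> i2&i3 (xor.ALU ld.MEM) 2-wide
  cy2 -> i4 (ld.MEM) no-port MEM/BR
  cy3 -> i5&i6 (beq.BR sll.ALU) 2-wide
  cy4 -> i7&i8 (and.ALU ld.MEM) 2-wide
  cy5 -> i9&i10 (beq.BR sub.ALU) 2-wide
  cy6 -> i11 (xor.ALU) RAW r5
  cy7 -> i12 (sll.ALU) tail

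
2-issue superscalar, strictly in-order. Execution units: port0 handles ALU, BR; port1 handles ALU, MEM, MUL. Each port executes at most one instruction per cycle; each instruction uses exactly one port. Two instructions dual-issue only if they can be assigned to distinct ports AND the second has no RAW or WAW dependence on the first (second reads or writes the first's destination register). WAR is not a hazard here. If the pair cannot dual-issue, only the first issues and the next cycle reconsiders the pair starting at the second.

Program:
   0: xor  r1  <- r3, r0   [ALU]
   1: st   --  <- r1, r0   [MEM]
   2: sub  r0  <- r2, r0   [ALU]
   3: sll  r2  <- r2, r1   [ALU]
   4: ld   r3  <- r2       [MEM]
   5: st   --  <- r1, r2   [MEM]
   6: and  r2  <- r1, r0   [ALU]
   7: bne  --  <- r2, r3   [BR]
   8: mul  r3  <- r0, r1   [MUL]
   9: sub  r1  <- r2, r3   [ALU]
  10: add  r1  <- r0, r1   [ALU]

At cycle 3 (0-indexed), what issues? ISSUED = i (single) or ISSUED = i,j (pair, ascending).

  cy0 -> i0 (xor) RAW r1
  cy1 -> i1+i2 (st sub) dual
  cy2 -> i3 (sll) RAW r2
  cy3 -> i4 (ld) no-port MEM/MEM
  cy4 -> i5+i6 (st and) dual
  cy5 -> i7+i8 (bne mul) dual
  cy6 -> i9 (sub) RAW+WAW r1
  cy7 -> i10 (add) tail

ISSUED = 4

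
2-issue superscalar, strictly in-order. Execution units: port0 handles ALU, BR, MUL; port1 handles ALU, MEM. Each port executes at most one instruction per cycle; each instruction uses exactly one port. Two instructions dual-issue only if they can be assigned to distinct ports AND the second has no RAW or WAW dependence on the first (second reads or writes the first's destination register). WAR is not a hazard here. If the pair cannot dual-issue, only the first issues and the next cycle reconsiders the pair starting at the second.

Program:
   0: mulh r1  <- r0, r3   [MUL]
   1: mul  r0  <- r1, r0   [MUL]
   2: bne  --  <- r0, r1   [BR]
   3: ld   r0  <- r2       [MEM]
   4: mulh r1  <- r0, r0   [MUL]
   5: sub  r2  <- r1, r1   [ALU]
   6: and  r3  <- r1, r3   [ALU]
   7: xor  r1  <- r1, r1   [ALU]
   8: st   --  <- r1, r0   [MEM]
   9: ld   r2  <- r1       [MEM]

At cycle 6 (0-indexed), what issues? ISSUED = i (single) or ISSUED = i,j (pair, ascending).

ISSUED = 8

t=0 i0:mulh ; no-port MUL/MUL
t=1 i1:mul ; no-port MUL/BR
t=2 i2&i3:bne/ld ; dual
t=3 i4:mulh ; RAW r1
t=4 i5&i6:sub/and ; dual
t=5 i7:xor ; RAW r1
t=6 i8:st ; no-port MEM/MEM
t=7 i9:ld ; tail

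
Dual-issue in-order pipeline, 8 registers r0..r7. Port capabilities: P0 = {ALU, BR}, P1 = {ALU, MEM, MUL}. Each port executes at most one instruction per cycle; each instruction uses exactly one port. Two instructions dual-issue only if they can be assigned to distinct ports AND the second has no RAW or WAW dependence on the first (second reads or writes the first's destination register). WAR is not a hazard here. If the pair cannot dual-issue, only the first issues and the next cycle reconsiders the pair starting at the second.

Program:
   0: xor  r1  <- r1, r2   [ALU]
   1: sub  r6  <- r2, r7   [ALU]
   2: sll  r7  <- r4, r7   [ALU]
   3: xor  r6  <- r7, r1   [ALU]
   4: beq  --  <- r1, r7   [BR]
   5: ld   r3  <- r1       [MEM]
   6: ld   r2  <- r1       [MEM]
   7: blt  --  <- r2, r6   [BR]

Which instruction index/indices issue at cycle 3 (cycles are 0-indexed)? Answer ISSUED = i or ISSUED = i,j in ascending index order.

ISSUED = 5

  cy0 -> i0,i1 (xor sub) dual
  cy1 -> i2 (sll) RAW r7
  cy2 -> i3,i4 (xor beq) dual
  cy3 -> i5 (ld) no-port MEM/MEM
  cy4 -> i6 (ld) RAW r2
  cy5 -> i7 (blt) tail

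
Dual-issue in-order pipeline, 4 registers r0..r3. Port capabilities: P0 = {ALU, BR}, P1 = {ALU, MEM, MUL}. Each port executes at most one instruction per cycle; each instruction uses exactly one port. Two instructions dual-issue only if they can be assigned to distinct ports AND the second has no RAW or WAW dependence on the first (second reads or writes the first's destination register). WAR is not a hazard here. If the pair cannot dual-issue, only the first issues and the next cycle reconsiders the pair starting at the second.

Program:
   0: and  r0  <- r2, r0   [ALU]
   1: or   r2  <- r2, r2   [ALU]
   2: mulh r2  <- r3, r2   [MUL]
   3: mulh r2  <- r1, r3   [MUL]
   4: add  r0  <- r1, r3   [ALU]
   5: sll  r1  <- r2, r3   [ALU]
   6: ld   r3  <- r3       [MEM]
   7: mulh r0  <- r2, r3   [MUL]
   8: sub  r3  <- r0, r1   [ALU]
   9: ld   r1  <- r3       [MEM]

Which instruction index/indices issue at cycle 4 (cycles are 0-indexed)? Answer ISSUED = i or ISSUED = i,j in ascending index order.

ISSUED = 7

t=0 i0&i1:and/or ; pair
t=1 i2:mulh ; no-port MUL/MUL
t=2 i3&i4:mulh/add ; pair
t=3 i5&i6:sll/ld ; pair
t=4 i7:mulh ; RAW r0
t=5 i8:sub ; RAW r3
t=6 i9:ld ; tail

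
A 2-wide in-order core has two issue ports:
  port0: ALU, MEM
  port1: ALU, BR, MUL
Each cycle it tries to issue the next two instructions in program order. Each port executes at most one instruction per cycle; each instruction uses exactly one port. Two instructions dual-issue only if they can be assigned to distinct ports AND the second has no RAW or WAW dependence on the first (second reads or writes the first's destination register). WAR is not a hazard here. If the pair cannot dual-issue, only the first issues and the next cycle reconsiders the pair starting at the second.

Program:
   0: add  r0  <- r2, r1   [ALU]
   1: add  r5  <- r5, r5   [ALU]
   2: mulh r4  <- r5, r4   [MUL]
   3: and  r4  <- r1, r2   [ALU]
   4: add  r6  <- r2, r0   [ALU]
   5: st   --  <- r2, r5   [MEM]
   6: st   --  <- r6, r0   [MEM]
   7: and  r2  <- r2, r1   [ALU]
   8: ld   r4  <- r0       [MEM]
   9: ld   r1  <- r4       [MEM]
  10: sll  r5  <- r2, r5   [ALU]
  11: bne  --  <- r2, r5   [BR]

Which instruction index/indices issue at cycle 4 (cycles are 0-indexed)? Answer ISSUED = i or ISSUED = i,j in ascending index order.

[0] i0,i1  add+add  -- 2-wide
[1] i2  mulh  -- WAW r4
[2] i3,i4  and+add  -- 2-wide
[3] i5  st  -- no-port MEM/MEM
[4] i6,i7  st+and  -- 2-wide
[5] i8  ld  -- no-port MEM/MEM
[6] i9,i10  ld+sll  -- 2-wide
[7] i11  bne  -- tail

ISSUED = 6,7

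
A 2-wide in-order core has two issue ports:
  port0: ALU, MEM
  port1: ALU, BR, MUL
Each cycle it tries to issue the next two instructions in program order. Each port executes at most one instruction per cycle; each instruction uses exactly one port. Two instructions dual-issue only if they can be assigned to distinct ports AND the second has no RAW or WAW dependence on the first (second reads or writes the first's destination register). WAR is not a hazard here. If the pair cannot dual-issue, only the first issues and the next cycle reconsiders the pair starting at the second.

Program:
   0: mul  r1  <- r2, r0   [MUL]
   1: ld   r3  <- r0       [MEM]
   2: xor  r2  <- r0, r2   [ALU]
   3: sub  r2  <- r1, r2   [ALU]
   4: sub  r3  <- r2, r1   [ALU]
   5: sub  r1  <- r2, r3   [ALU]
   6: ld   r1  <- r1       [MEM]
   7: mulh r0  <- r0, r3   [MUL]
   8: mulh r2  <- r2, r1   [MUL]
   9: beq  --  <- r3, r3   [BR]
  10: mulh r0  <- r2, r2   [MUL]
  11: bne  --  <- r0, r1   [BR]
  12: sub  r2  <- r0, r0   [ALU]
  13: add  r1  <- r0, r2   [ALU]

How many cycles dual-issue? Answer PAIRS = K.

0. mul+ld @i0/i1  | dual
1. xor @i2  | RAW+WAW r2
2. sub @i3  | RAW r2
3. sub @i4  | RAW r3
4. sub @i5  | RAW+WAW r1
5. ld+mulh @i6/i7  | dual
6. mulh @i8  | no-port MUL/BR
7. beq @i9  | no-port BR/MUL
8. mulh @i10  | no-port MUL/BR
9. bne+sub @i11/i12  | dual
10. add @i13  | tail

PAIRS = 3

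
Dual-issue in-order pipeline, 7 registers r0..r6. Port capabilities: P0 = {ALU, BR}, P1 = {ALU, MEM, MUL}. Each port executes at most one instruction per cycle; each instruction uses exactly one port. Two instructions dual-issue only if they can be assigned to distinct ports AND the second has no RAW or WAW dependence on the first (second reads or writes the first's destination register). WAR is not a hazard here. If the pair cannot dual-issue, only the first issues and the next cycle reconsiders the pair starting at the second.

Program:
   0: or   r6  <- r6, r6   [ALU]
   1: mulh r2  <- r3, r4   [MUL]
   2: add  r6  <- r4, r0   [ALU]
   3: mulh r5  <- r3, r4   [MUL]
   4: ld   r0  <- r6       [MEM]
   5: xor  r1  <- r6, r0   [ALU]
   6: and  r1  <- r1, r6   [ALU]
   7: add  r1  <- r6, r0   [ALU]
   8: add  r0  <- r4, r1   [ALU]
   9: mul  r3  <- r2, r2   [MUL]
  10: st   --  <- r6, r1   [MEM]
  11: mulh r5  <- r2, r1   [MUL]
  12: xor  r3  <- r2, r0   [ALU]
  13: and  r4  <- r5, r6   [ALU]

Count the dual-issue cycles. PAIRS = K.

PAIRS = 4

t=0 i0&i1:or.ALU/mulh.MUL ; dual
t=1 i2&i3:add.ALU/mulh.MUL ; dual
t=2 i4:ld.MEM ; RAW r0
t=3 i5:xor.ALU ; RAW+WAW r1
t=4 i6:and.ALU ; WAW r1
t=5 i7:add.ALU ; RAW r1
t=6 i8&i9:add.ALU/mul.MUL ; dual
t=7 i10:st.MEM ; no-port MEM/MUL
t=8 i11&i12:mulh.MUL/xor.ALU ; dual
t=9 i13:and.ALU ; tail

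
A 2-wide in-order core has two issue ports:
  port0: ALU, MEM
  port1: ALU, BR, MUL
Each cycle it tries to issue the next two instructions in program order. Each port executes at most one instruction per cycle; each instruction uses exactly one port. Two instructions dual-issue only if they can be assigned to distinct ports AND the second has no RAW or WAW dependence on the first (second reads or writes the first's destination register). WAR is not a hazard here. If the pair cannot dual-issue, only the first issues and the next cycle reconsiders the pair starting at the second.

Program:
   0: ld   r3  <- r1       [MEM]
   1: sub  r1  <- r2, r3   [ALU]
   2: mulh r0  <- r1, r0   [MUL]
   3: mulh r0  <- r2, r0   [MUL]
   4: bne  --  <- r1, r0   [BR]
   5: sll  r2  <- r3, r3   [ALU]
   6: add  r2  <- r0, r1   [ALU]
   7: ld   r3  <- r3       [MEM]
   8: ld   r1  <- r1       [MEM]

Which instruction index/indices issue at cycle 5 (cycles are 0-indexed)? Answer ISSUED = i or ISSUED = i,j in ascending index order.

ISSUED = 6,7

  cy0 -> i0 (ld) RAW r3
  cy1 -> i1 (sub) RAW r1
  cy2 -> i2 (mulh) no-port MUL/MUL
  cy3 -> i3 (mulh) no-port MUL/BR
  cy4 -> i4,i5 (bne sll) 2-wide
  cy5 -> i6,i7 (add ld) 2-wide
  cy6 -> i8 (ld) tail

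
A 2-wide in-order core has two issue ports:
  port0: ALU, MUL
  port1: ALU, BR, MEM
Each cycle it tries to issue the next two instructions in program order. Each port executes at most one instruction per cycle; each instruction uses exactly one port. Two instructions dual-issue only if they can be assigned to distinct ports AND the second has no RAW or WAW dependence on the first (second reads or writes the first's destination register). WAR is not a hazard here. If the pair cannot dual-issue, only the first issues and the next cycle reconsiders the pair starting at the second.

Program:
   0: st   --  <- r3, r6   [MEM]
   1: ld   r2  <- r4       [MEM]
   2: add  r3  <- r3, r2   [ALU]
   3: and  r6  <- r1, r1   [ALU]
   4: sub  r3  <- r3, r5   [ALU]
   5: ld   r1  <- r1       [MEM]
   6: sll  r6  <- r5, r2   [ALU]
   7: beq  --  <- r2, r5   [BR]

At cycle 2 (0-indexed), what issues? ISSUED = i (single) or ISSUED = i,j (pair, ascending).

ISSUED = 2,3

c0: i0 st  no-port MEM/MEM
c1: i1 ld  RAW r2
c2: i2&i3 add;and  dual
c3: i4&i5 sub;ld  dual
c4: i6&i7 sll;beq  dual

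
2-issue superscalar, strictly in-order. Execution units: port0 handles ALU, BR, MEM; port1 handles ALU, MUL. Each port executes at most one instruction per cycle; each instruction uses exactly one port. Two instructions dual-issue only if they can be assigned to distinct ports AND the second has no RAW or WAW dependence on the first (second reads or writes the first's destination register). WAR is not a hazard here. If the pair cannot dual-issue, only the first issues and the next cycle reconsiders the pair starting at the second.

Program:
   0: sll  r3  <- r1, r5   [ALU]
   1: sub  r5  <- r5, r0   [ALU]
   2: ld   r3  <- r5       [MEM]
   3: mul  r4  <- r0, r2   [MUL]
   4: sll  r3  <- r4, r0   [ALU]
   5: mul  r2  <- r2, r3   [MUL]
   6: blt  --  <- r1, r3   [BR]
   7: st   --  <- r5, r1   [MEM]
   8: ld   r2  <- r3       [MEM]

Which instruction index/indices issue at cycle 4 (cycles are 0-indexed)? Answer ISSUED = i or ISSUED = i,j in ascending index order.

#0 head=0: sll+sub i0&i1 2-wide
#1 head=2: ld+mul i2&i3 2-wide
#2 head=4: sll i4 RAW r3
#3 head=5: mul+blt i5&i6 2-wide
#4 head=7: st i7 no-port MEM/MEM
#5 head=8: ld i8 tail

ISSUED = 7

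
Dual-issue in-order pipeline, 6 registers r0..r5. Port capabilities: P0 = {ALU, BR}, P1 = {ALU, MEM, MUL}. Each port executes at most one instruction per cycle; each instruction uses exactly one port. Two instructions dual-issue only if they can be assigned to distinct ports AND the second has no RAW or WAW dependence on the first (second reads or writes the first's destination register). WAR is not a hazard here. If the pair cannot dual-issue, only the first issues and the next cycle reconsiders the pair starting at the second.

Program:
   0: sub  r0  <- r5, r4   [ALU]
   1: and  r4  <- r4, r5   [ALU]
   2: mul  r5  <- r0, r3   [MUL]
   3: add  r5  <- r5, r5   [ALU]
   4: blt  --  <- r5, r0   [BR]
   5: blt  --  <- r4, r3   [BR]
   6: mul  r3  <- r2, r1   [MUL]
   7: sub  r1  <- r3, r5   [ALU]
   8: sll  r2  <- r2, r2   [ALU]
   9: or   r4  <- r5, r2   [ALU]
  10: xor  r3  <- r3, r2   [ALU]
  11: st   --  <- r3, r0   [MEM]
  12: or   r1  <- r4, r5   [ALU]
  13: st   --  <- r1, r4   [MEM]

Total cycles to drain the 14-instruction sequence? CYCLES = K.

CYCLES = 9

t=0 i0,i1:sub;and ; 2-wide
t=1 i2:mul ; RAW+WAW r5
t=2 i3:add ; RAW r5
t=3 i4:blt ; no-port BR/BR
t=4 i5,i6:blt;mul ; 2-wide
t=5 i7,i8:sub;sll ; 2-wide
t=6 i9,i10:or;xor ; 2-wide
t=7 i11,i12:st;or ; 2-wide
t=8 i13:st ; tail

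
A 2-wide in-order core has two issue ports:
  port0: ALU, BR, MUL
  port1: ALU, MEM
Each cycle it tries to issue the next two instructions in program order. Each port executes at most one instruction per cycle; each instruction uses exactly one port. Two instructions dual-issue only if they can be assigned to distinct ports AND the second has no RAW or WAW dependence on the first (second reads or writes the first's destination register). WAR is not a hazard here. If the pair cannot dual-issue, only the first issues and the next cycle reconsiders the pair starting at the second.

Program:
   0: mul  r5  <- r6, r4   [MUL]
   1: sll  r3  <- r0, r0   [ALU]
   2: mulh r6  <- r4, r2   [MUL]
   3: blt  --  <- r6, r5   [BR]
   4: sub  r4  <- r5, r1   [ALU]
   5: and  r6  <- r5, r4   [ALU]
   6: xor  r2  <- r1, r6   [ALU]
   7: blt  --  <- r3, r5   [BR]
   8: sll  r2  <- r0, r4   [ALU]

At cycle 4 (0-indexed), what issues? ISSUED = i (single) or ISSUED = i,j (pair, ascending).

0. mul.MUL;sll.ALU @i0&i1  | dual
1. mulh.MUL @i2  | no-port MUL/BR
2. blt.BR;sub.ALU @i3&i4  | dual
3. and.ALU @i5  | RAW r6
4. xor.ALU;blt.BR @i6&i7  | dual
5. sll.ALU @i8  | tail

ISSUED = 6,7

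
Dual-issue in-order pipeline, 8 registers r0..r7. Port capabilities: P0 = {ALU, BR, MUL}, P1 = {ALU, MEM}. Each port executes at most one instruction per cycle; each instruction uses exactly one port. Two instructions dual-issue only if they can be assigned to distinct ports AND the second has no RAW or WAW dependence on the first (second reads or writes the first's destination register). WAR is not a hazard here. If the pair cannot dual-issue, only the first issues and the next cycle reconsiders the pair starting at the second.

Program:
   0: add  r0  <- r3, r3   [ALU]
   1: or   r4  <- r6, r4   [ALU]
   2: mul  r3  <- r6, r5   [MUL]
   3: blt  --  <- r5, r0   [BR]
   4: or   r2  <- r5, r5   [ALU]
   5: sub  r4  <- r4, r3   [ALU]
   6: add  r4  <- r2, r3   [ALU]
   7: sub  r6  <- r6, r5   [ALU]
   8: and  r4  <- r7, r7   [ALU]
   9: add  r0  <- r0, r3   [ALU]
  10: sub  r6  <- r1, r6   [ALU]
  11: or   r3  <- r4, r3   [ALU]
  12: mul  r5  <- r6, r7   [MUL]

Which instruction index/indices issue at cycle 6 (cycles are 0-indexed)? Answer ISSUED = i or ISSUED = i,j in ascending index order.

ISSUED = 10,11

c0: i0+i1 add+or  pair
c1: i2 mul  no-port MUL/BR
c2: i3+i4 blt+or  pair
c3: i5 sub  WAW r4
c4: i6+i7 add+sub  pair
c5: i8+i9 and+add  pair
c6: i10+i11 sub+or  pair
c7: i12 mul  tail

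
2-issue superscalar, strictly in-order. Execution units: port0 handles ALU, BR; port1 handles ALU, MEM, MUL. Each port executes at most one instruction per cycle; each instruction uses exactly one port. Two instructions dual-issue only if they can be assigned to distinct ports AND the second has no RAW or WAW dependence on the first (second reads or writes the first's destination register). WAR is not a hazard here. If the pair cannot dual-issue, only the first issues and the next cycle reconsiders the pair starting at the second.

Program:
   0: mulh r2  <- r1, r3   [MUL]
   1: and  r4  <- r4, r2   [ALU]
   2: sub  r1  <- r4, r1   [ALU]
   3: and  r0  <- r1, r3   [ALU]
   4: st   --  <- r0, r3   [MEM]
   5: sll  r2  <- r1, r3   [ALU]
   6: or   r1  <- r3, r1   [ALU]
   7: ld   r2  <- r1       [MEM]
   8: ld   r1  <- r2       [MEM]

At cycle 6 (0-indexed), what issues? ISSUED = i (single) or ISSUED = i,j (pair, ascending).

t=0 i0:mulh.MUL ; RAW r2
t=1 i1:and.ALU ; RAW r4
t=2 i2:sub.ALU ; RAW r1
t=3 i3:and.ALU ; RAW r0
t=4 i4,i5:st.MEM+sll.ALU ; 2-wide
t=5 i6:or.ALU ; RAW r1
t=6 i7:ld.MEM ; no-port MEM/MEM
t=7 i8:ld.MEM ; tail

ISSUED = 7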